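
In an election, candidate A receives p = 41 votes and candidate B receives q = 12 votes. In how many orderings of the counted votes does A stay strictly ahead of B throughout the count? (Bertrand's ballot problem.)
Strict-lead orderings = 145975678030

Total orderings of the 53 votes with 41 for A: C(53, 41) = 266783135710. By the Bertrand ballot formula (Cycle Lemma / reflection principle), the number of orderings in which A is strictly ahead of B throughout is (p − q)/(p + q) · C(p + q, p) = (41 − 12)/(41 + 12) · 266783135710 = 145975678030.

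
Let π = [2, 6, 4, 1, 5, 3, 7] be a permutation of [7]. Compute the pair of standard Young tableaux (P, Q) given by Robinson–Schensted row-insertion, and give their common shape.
P = [1, 3, 5, 7] / [2, 4] / [6];  Q = [1, 2, 5, 7] / [3, 6] / [4];  common shape = (4, 2, 1)

Row-insert the values π_1, π_2, … into P one at a time, bumping the leftmost entry strictly greater than the inserted value down to the next row. The recording tableau Q records, in position (i, j), the step at which that cell was added to P.
  Insert 2 (step 1): P = [2];  Q = [1]
  Insert 6 (step 2): P = [2, 6];  Q = [1, 2]
  Insert 4 (step 3): P = [2, 4] / [6];  Q = [1, 2] / [3]
  Insert 1 (step 4): P = [1, 4] / [2] / [6];  Q = [1, 2] / [3] / [4]
  Insert 5 (step 5): P = [1, 4, 5] / [2] / [6];  Q = [1, 2, 5] / [3] / [4]
  Insert 3 (step 6): P = [1, 3, 5] / [2, 4] / [6];  Q = [1, 2, 5] / [3, 6] / [4]
  Insert 7 (step 7): P = [1, 3, 5, 7] / [2, 4] / [6];  Q = [1, 2, 5, 7] / [3, 6] / [4]
Final shape: (4, 2, 1).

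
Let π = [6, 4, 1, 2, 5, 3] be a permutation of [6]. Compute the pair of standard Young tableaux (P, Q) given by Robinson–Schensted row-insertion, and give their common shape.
P = [1, 2, 3] / [4, 5] / [6];  Q = [1, 4, 5] / [2, 6] / [3];  common shape = (3, 2, 1)

Row-insert the values π_1, π_2, … into P one at a time, bumping the leftmost entry strictly greater than the inserted value down to the next row. The recording tableau Q records, in position (i, j), the step at which that cell was added to P.
  Insert 6 (step 1): P = [6];  Q = [1]
  Insert 4 (step 2): P = [4] / [6];  Q = [1] / [2]
  Insert 1 (step 3): P = [1] / [4] / [6];  Q = [1] / [2] / [3]
  Insert 2 (step 4): P = [1, 2] / [4] / [6];  Q = [1, 4] / [2] / [3]
  Insert 5 (step 5): P = [1, 2, 5] / [4] / [6];  Q = [1, 4, 5] / [2] / [3]
  Insert 3 (step 6): P = [1, 2, 3] / [4, 5] / [6];  Q = [1, 4, 5] / [2, 6] / [3]
Final shape: (3, 2, 1).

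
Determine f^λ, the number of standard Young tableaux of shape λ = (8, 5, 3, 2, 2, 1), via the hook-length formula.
# SYT of shape (8, 5, 3, 2, 2, 1) = 854658000

Hook-length formula: f^λ = n! / Π hook(c), product over all cells c of the Young diagram. For λ = (8, 5, 3, 2, 2, 1), n = 21 boxes. Hook lengths by row (left-to-right, top-to-bottom): [13, 11, 8, 6, 5, 3, 2, 1]; [9, 7, 4, 2, 1]; [6, 4, 1]; [4, 2]; [3, 1]; [1]. Product of hooks = 59779399680. So f^λ = 21! / 59779399680 = 51090942171709440000 / 59779399680 = 854658000.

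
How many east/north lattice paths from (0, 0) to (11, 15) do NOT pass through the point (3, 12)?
Number of paths = 7651085

Total paths from (0, 0) to (11, 15): C(26, 11) = 7726160. Paths through (3, 12): (paths (0, 0) → (3, 12)) × (paths (3, 12) → (11, 15)) = C(15, 3) · C(11, 8) = 455 · 165 = 75075. Avoidance count = 7726160 − 75075 = 7651085.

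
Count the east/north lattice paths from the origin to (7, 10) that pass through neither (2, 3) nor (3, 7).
Number of paths = 9078

Inclusion–exclusion. Total paths: C(17, 7) = 19448. Through P₁: C(5, 2)·C(12, 5) = 7920. Through P₂: C(10, 3)·C(7, 4) = 4200. Since P₁ is strictly southwest of P₂, a monotone path through both must visit P₁ then P₂; paths through both = C(5, 2)·C(5, 1)·C(7, 4) = 1750. Avoid both = 19448 − 7920 − 4200 + 1750 = 9078.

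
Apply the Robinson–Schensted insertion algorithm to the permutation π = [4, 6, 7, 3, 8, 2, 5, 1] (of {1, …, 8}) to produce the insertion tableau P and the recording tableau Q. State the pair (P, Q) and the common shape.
P = [1, 5, 7, 8] / [2, 6] / [3] / [4];  Q = [1, 2, 3, 5] / [4, 7] / [6] / [8];  common shape = (4, 2, 1, 1)

Row-insert the values π_1, π_2, … into P one at a time, bumping the leftmost entry strictly greater than the inserted value down to the next row. The recording tableau Q records, in position (i, j), the step at which that cell was added to P.
  Insert 4 (step 1): P = [4];  Q = [1]
  Insert 6 (step 2): P = [4, 6];  Q = [1, 2]
  Insert 7 (step 3): P = [4, 6, 7];  Q = [1, 2, 3]
  Insert 3 (step 4): P = [3, 6, 7] / [4];  Q = [1, 2, 3] / [4]
  Insert 8 (step 5): P = [3, 6, 7, 8] / [4];  Q = [1, 2, 3, 5] / [4]
  Insert 2 (step 6): P = [2, 6, 7, 8] / [3] / [4];  Q = [1, 2, 3, 5] / [4] / [6]
  Insert 5 (step 7): P = [2, 5, 7, 8] / [3, 6] / [4];  Q = [1, 2, 3, 5] / [4, 7] / [6]
  Insert 1 (step 8): P = [1, 5, 7, 8] / [2, 6] / [3] / [4];  Q = [1, 2, 3, 5] / [4, 7] / [6] / [8]
Final shape: (4, 2, 1, 1).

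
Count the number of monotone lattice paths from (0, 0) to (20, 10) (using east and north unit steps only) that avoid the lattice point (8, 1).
Number of paths = 27399645

Total paths from (0, 0) to (20, 10): C(30, 20) = 30045015. Paths through (8, 1): (paths (0, 0) → (8, 1)) × (paths (8, 1) → (20, 10)) = C(9, 8) · C(21, 12) = 9 · 293930 = 2645370. Avoidance count = 30045015 − 2645370 = 27399645.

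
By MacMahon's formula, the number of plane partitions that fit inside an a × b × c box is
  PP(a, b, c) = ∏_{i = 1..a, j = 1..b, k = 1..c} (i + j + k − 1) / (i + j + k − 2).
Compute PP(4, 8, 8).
PP(4, 8, 8) = 15484613937936

Evaluate the triple product over i = 1..4, j = 1..8, k = 1..8. The factors are (2/1) · (3/2) · (4/3) · (5/4) · (6/5) · (7/6) · (8/7) · (9/8) · … (256 factors total). The numerators and denominators telescope so the product is an integer; carrying out the multiplication exactly gives PP(4, 8, 8) = 15484613937936.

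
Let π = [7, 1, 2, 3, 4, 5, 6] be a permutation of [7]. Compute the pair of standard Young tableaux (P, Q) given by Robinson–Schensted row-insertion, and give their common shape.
P = [1, 2, 3, 4, 5, 6] / [7];  Q = [1, 3, 4, 5, 6, 7] / [2];  common shape = (6, 1)

Row-insert the values π_1, π_2, … into P one at a time, bumping the leftmost entry strictly greater than the inserted value down to the next row. The recording tableau Q records, in position (i, j), the step at which that cell was added to P.
  Insert 7 (step 1): P = [7];  Q = [1]
  Insert 1 (step 2): P = [1] / [7];  Q = [1] / [2]
  Insert 2 (step 3): P = [1, 2] / [7];  Q = [1, 3] / [2]
  Insert 3 (step 4): P = [1, 2, 3] / [7];  Q = [1, 3, 4] / [2]
  Insert 4 (step 5): P = [1, 2, 3, 4] / [7];  Q = [1, 3, 4, 5] / [2]
  Insert 5 (step 6): P = [1, 2, 3, 4, 5] / [7];  Q = [1, 3, 4, 5, 6] / [2]
  Insert 6 (step 7): P = [1, 2, 3, 4, 5, 6] / [7];  Q = [1, 3, 4, 5, 6, 7] / [2]
Final shape: (6, 1).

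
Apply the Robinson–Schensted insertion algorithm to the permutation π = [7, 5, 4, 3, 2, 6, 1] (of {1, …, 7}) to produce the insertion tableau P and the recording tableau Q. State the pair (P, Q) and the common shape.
P = [1, 6] / [2] / [3] / [4] / [5] / [7];  Q = [1, 6] / [2] / [3] / [4] / [5] / [7];  common shape = (2, 1, 1, 1, 1, 1)

Row-insert the values π_1, π_2, … into P one at a time, bumping the leftmost entry strictly greater than the inserted value down to the next row. The recording tableau Q records, in position (i, j), the step at which that cell was added to P.
  Insert 7 (step 1): P = [7];  Q = [1]
  Insert 5 (step 2): P = [5] / [7];  Q = [1] / [2]
  Insert 4 (step 3): P = [4] / [5] / [7];  Q = [1] / [2] / [3]
  Insert 3 (step 4): P = [3] / [4] / [5] / [7];  Q = [1] / [2] / [3] / [4]
  Insert 2 (step 5): P = [2] / [3] / [4] / [5] / [7];  Q = [1] / [2] / [3] / [4] / [5]
  Insert 6 (step 6): P = [2, 6] / [3] / [4] / [5] / [7];  Q = [1, 6] / [2] / [3] / [4] / [5]
  Insert 1 (step 7): P = [1, 6] / [2] / [3] / [4] / [5] / [7];  Q = [1, 6] / [2] / [3] / [4] / [5] / [7]
Final shape: (2, 1, 1, 1, 1, 1).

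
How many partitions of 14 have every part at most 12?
p(14, parts ≤ 12) = 133

Partitions of 14 with all parts ≤ 12: 12+2, 12+1+1, 11+3, 11+2+1, 11+1+1+1, 10+4, 10+3+1, 10+2+2, 10+2+1+1, 10+1+1+1+1, 9+5, 9+4+1, 9+3+2, 9+3+1+1, 9+2+2+1, 9+2+1+1+1, 9+1+1+1+1+1, 8+6, 8+5+1, 8+4+2, 8+4+1+1, 8+3+3, 8+3+2+1, 8+3+1+1+1, 8+2+2+2, 8+2+2+1+1, 8+2+1+1+1+1, 8+1+1+1+1+1+1, 7+7, 7+6+1, … (133 total). Count = 133.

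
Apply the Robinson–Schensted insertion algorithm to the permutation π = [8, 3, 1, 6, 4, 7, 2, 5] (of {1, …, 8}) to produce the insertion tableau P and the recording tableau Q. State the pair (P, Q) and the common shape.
P = [1, 2, 5] / [3, 4, 7] / [6] / [8];  Q = [1, 4, 6] / [2, 5, 8] / [3] / [7];  common shape = (3, 3, 1, 1)

Row-insert the values π_1, π_2, … into P one at a time, bumping the leftmost entry strictly greater than the inserted value down to the next row. The recording tableau Q records, in position (i, j), the step at which that cell was added to P.
  Insert 8 (step 1): P = [8];  Q = [1]
  Insert 3 (step 2): P = [3] / [8];  Q = [1] / [2]
  Insert 1 (step 3): P = [1] / [3] / [8];  Q = [1] / [2] / [3]
  Insert 6 (step 4): P = [1, 6] / [3] / [8];  Q = [1, 4] / [2] / [3]
  Insert 4 (step 5): P = [1, 4] / [3, 6] / [8];  Q = [1, 4] / [2, 5] / [3]
  Insert 7 (step 6): P = [1, 4, 7] / [3, 6] / [8];  Q = [1, 4, 6] / [2, 5] / [3]
  Insert 2 (step 7): P = [1, 2, 7] / [3, 4] / [6] / [8];  Q = [1, 4, 6] / [2, 5] / [3] / [7]
  Insert 5 (step 8): P = [1, 2, 5] / [3, 4, 7] / [6] / [8];  Q = [1, 4, 6] / [2, 5, 8] / [3] / [7]
Final shape: (3, 3, 1, 1).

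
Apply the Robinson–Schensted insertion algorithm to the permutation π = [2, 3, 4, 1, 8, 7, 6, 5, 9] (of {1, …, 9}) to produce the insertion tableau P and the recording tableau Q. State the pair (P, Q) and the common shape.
P = [1, 3, 4, 5, 9] / [2, 6] / [7] / [8];  Q = [1, 2, 3, 5, 9] / [4, 6] / [7] / [8];  common shape = (5, 2, 1, 1)

Row-insert the values π_1, π_2, … into P one at a time, bumping the leftmost entry strictly greater than the inserted value down to the next row. The recording tableau Q records, in position (i, j), the step at which that cell was added to P.
  Insert 2 (step 1): P = [2];  Q = [1]
  Insert 3 (step 2): P = [2, 3];  Q = [1, 2]
  Insert 4 (step 3): P = [2, 3, 4];  Q = [1, 2, 3]
  Insert 1 (step 4): P = [1, 3, 4] / [2];  Q = [1, 2, 3] / [4]
  Insert 8 (step 5): P = [1, 3, 4, 8] / [2];  Q = [1, 2, 3, 5] / [4]
  Insert 7 (step 6): P = [1, 3, 4, 7] / [2, 8];  Q = [1, 2, 3, 5] / [4, 6]
  Insert 6 (step 7): P = [1, 3, 4, 6] / [2, 7] / [8];  Q = [1, 2, 3, 5] / [4, 6] / [7]
  Insert 5 (step 8): P = [1, 3, 4, 5] / [2, 6] / [7] / [8];  Q = [1, 2, 3, 5] / [4, 6] / [7] / [8]
  Insert 9 (step 9): P = [1, 3, 4, 5, 9] / [2, 6] / [7] / [8];  Q = [1, 2, 3, 5, 9] / [4, 6] / [7] / [8]
Final shape: (5, 2, 1, 1).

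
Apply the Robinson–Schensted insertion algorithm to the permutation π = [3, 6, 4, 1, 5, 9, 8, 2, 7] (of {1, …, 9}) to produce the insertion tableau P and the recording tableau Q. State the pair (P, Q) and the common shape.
P = [1, 2, 5, 7] / [3, 4, 8] / [6, 9];  Q = [1, 2, 5, 6] / [3, 7, 9] / [4, 8];  common shape = (4, 3, 2)

Row-insert the values π_1, π_2, … into P one at a time, bumping the leftmost entry strictly greater than the inserted value down to the next row. The recording tableau Q records, in position (i, j), the step at which that cell was added to P.
  Insert 3 (step 1): P = [3];  Q = [1]
  Insert 6 (step 2): P = [3, 6];  Q = [1, 2]
  Insert 4 (step 3): P = [3, 4] / [6];  Q = [1, 2] / [3]
  Insert 1 (step 4): P = [1, 4] / [3] / [6];  Q = [1, 2] / [3] / [4]
  Insert 5 (step 5): P = [1, 4, 5] / [3] / [6];  Q = [1, 2, 5] / [3] / [4]
  Insert 9 (step 6): P = [1, 4, 5, 9] / [3] / [6];  Q = [1, 2, 5, 6] / [3] / [4]
  Insert 8 (step 7): P = [1, 4, 5, 8] / [3, 9] / [6];  Q = [1, 2, 5, 6] / [3, 7] / [4]
  Insert 2 (step 8): P = [1, 2, 5, 8] / [3, 4] / [6, 9];  Q = [1, 2, 5, 6] / [3, 7] / [4, 8]
  Insert 7 (step 9): P = [1, 2, 5, 7] / [3, 4, 8] / [6, 9];  Q = [1, 2, 5, 6] / [3, 7, 9] / [4, 8]
Final shape: (4, 3, 2).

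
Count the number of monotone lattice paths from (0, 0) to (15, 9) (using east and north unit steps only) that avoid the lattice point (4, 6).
Number of paths = 1231064

Total paths from (0, 0) to (15, 9): C(24, 15) = 1307504. Paths through (4, 6): (paths (0, 0) → (4, 6)) × (paths (4, 6) → (15, 9)) = C(10, 4) · C(14, 11) = 210 · 364 = 76440. Avoidance count = 1307504 − 76440 = 1231064.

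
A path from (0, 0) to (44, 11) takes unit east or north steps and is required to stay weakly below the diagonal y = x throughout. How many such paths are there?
Number of paths = 90404916420

By the reflection principle (André's argument), the number of monotone paths to (44, 11) with n ≤ m that never go above y = x is C(55, 44) − C(55, 45) = 119653565850 − 29248649430 = 90404916420.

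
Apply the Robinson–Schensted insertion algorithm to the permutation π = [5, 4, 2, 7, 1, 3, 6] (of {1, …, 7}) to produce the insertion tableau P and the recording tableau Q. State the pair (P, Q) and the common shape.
P = [1, 3, 6] / [2, 7] / [4] / [5];  Q = [1, 4, 7] / [2, 6] / [3] / [5];  common shape = (3, 2, 1, 1)

Row-insert the values π_1, π_2, … into P one at a time, bumping the leftmost entry strictly greater than the inserted value down to the next row. The recording tableau Q records, in position (i, j), the step at which that cell was added to P.
  Insert 5 (step 1): P = [5];  Q = [1]
  Insert 4 (step 2): P = [4] / [5];  Q = [1] / [2]
  Insert 2 (step 3): P = [2] / [4] / [5];  Q = [1] / [2] / [3]
  Insert 7 (step 4): P = [2, 7] / [4] / [5];  Q = [1, 4] / [2] / [3]
  Insert 1 (step 5): P = [1, 7] / [2] / [4] / [5];  Q = [1, 4] / [2] / [3] / [5]
  Insert 3 (step 6): P = [1, 3] / [2, 7] / [4] / [5];  Q = [1, 4] / [2, 6] / [3] / [5]
  Insert 6 (step 7): P = [1, 3, 6] / [2, 7] / [4] / [5];  Q = [1, 4, 7] / [2, 6] / [3] / [5]
Final shape: (3, 2, 1, 1).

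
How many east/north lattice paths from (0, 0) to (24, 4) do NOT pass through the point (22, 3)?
Number of paths = 13575

Total paths from (0, 0) to (24, 4): C(28, 24) = 20475. Paths through (22, 3): (paths (0, 0) → (22, 3)) × (paths (22, 3) → (24, 4)) = C(25, 22) · C(3, 2) = 2300 · 3 = 6900. Avoidance count = 20475 − 6900 = 13575.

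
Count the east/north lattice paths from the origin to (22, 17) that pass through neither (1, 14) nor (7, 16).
Number of paths = 51017171658

Inclusion–exclusion. Total paths: C(39, 22) = 51021117810. Through P₁: C(15, 1)·C(24, 21) = 30360. Through P₂: C(23, 7)·C(16, 15) = 3922512. Since P₁ is strictly southwest of P₂, a monotone path through both must visit P₁ then P₂; paths through both = C(15, 1)·C(8, 6)·C(16, 15) = 6720. Avoid both = 51021117810 − 30360 − 3922512 + 6720 = 51017171658.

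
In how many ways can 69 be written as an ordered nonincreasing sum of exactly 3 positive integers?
p(69, 3 parts) = 397

Partitions of n into exactly k parts are in bijection with partitions of n − k into at most k parts (subtract 1 from each part). So p(69, exactly 3) = p(66, parts ≤ 3). Computing via the recurrence p(m, j) = p(m, j−1) + p(m−j, j) gives 397.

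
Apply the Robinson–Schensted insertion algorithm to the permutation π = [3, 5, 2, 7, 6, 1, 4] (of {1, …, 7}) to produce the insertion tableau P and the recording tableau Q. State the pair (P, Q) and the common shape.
P = [1, 4, 6] / [2, 5] / [3, 7];  Q = [1, 2, 4] / [3, 5] / [6, 7];  common shape = (3, 2, 2)

Row-insert the values π_1, π_2, … into P one at a time, bumping the leftmost entry strictly greater than the inserted value down to the next row. The recording tableau Q records, in position (i, j), the step at which that cell was added to P.
  Insert 3 (step 1): P = [3];  Q = [1]
  Insert 5 (step 2): P = [3, 5];  Q = [1, 2]
  Insert 2 (step 3): P = [2, 5] / [3];  Q = [1, 2] / [3]
  Insert 7 (step 4): P = [2, 5, 7] / [3];  Q = [1, 2, 4] / [3]
  Insert 6 (step 5): P = [2, 5, 6] / [3, 7];  Q = [1, 2, 4] / [3, 5]
  Insert 1 (step 6): P = [1, 5, 6] / [2, 7] / [3];  Q = [1, 2, 4] / [3, 5] / [6]
  Insert 4 (step 7): P = [1, 4, 6] / [2, 5] / [3, 7];  Q = [1, 2, 4] / [3, 5] / [6, 7]
Final shape: (3, 2, 2).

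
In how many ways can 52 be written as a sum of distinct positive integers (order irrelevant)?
q(52) = 4582

A partition into distinct parts is a strictly decreasing sequence summing to n. The recurrence d(n, m) = d(n, m−1) + d(n−m, m−1) (use part m at most once) with q(n) = d(n, n) gives q(52) = 4582. (Euler's theorem: # distinct-part partitions = # odd-part partitions.)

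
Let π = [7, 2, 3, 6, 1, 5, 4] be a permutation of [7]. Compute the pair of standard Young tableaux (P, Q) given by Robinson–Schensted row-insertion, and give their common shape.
P = [1, 3, 4] / [2, 5] / [6] / [7];  Q = [1, 3, 4] / [2, 6] / [5] / [7];  common shape = (3, 2, 1, 1)

Row-insert the values π_1, π_2, … into P one at a time, bumping the leftmost entry strictly greater than the inserted value down to the next row. The recording tableau Q records, in position (i, j), the step at which that cell was added to P.
  Insert 7 (step 1): P = [7];  Q = [1]
  Insert 2 (step 2): P = [2] / [7];  Q = [1] / [2]
  Insert 3 (step 3): P = [2, 3] / [7];  Q = [1, 3] / [2]
  Insert 6 (step 4): P = [2, 3, 6] / [7];  Q = [1, 3, 4] / [2]
  Insert 1 (step 5): P = [1, 3, 6] / [2] / [7];  Q = [1, 3, 4] / [2] / [5]
  Insert 5 (step 6): P = [1, 3, 5] / [2, 6] / [7];  Q = [1, 3, 4] / [2, 6] / [5]
  Insert 4 (step 7): P = [1, 3, 4] / [2, 5] / [6] / [7];  Q = [1, 3, 4] / [2, 6] / [5] / [7]
Final shape: (3, 2, 1, 1).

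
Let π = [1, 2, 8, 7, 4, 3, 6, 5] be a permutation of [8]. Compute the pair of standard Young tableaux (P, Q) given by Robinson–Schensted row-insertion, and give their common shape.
P = [1, 2, 3, 5] / [4, 6] / [7] / [8];  Q = [1, 2, 3, 7] / [4, 8] / [5] / [6];  common shape = (4, 2, 1, 1)

Row-insert the values π_1, π_2, … into P one at a time, bumping the leftmost entry strictly greater than the inserted value down to the next row. The recording tableau Q records, in position (i, j), the step at which that cell was added to P.
  Insert 1 (step 1): P = [1];  Q = [1]
  Insert 2 (step 2): P = [1, 2];  Q = [1, 2]
  Insert 8 (step 3): P = [1, 2, 8];  Q = [1, 2, 3]
  Insert 7 (step 4): P = [1, 2, 7] / [8];  Q = [1, 2, 3] / [4]
  Insert 4 (step 5): P = [1, 2, 4] / [7] / [8];  Q = [1, 2, 3] / [4] / [5]
  Insert 3 (step 6): P = [1, 2, 3] / [4] / [7] / [8];  Q = [1, 2, 3] / [4] / [5] / [6]
  Insert 6 (step 7): P = [1, 2, 3, 6] / [4] / [7] / [8];  Q = [1, 2, 3, 7] / [4] / [5] / [6]
  Insert 5 (step 8): P = [1, 2, 3, 5] / [4, 6] / [7] / [8];  Q = [1, 2, 3, 7] / [4, 8] / [5] / [6]
Final shape: (4, 2, 1, 1).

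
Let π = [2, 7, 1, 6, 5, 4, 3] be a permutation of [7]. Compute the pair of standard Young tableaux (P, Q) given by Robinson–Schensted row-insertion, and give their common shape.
P = [1, 3] / [2, 4] / [5] / [6] / [7];  Q = [1, 2] / [3, 4] / [5] / [6] / [7];  common shape = (2, 2, 1, 1, 1)

Row-insert the values π_1, π_2, … into P one at a time, bumping the leftmost entry strictly greater than the inserted value down to the next row. The recording tableau Q records, in position (i, j), the step at which that cell was added to P.
  Insert 2 (step 1): P = [2];  Q = [1]
  Insert 7 (step 2): P = [2, 7];  Q = [1, 2]
  Insert 1 (step 3): P = [1, 7] / [2];  Q = [1, 2] / [3]
  Insert 6 (step 4): P = [1, 6] / [2, 7];  Q = [1, 2] / [3, 4]
  Insert 5 (step 5): P = [1, 5] / [2, 6] / [7];  Q = [1, 2] / [3, 4] / [5]
  Insert 4 (step 6): P = [1, 4] / [2, 5] / [6] / [7];  Q = [1, 2] / [3, 4] / [5] / [6]
  Insert 3 (step 7): P = [1, 3] / [2, 4] / [5] / [6] / [7];  Q = [1, 2] / [3, 4] / [5] / [6] / [7]
Final shape: (2, 2, 1, 1, 1).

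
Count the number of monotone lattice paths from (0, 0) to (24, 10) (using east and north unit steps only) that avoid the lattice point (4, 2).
Number of paths = 84506565

Total paths from (0, 0) to (24, 10): C(34, 24) = 131128140. Paths through (4, 2): (paths (0, 0) → (4, 2)) × (paths (4, 2) → (24, 10)) = C(6, 4) · C(28, 20) = 15 · 3108105 = 46621575. Avoidance count = 131128140 − 46621575 = 84506565.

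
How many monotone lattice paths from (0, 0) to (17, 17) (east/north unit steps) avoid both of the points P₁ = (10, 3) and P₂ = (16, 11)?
Number of paths = 2215096881

Inclusion–exclusion. Total paths: C(34, 17) = 2333606220. Through P₁: C(13, 10)·C(21, 7) = 33256080. Through P₂: C(27, 16)·C(7, 1) = 91265265. Since P₁ is strictly southwest of P₂, a monotone path through both must visit P₁ then P₂; paths through both = C(13, 10)·C(14, 6)·C(7, 1) = 6012006. Avoid both = 2333606220 − 33256080 − 91265265 + 6012006 = 2215096881.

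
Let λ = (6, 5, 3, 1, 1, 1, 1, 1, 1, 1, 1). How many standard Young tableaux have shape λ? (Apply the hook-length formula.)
# SYT of shape (6, 5, 3, 1, 1, 1, 1, 1, 1, 1, 1) = 280598175

Hook-length formula: f^λ = n! / Π hook(c), product over all cells c of the Young diagram. For λ = (6, 5, 3, 1, 1, 1, 1, 1, 1, 1, 1), n = 22 boxes. Hook lengths by row (left-to-right, top-to-bottom): [16, 7, 6, 4, 3, 1]; [14, 5, 4, 2, 1]; [11, 2, 1]; [8]; [7]; [6]; [5]; [4]; [3]; [2]; [1]. Product of hooks = 4005730713600. So f^λ = 22! / 4005730713600 = 1124000727777607680000 / 4005730713600 = 280598175.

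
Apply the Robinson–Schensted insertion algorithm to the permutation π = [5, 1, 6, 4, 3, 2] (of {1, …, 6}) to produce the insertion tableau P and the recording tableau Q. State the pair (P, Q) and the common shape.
P = [1, 2] / [3, 6] / [4] / [5];  Q = [1, 3] / [2, 4] / [5] / [6];  common shape = (2, 2, 1, 1)

Row-insert the values π_1, π_2, … into P one at a time, bumping the leftmost entry strictly greater than the inserted value down to the next row. The recording tableau Q records, in position (i, j), the step at which that cell was added to P.
  Insert 5 (step 1): P = [5];  Q = [1]
  Insert 1 (step 2): P = [1] / [5];  Q = [1] / [2]
  Insert 6 (step 3): P = [1, 6] / [5];  Q = [1, 3] / [2]
  Insert 4 (step 4): P = [1, 4] / [5, 6];  Q = [1, 3] / [2, 4]
  Insert 3 (step 5): P = [1, 3] / [4, 6] / [5];  Q = [1, 3] / [2, 4] / [5]
  Insert 2 (step 6): P = [1, 2] / [3, 6] / [4] / [5];  Q = [1, 3] / [2, 4] / [5] / [6]
Final shape: (2, 2, 1, 1).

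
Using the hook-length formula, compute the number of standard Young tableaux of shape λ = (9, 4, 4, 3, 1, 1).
# SYT of shape (9, 4, 4, 3, 1, 1) = 1414214802

Hook-length formula: f^λ = n! / Π hook(c), product over all cells c of the Young diagram. For λ = (9, 4, 4, 3, 1, 1), n = 22 boxes. Hook lengths by row (left-to-right, top-to-bottom): [14, 11, 10, 8, 5, 4, 3, 2, 1]; [8, 5, 4, 2]; [7, 4, 3, 1]; [5, 2, 1]; [2]; [1]. Product of hooks = 794787840000. So f^λ = 22! / 794787840000 = 1124000727777607680000 / 794787840000 = 1414214802.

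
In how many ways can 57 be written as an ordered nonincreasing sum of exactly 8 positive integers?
p(57, 8 parts) = 27493

Partitions of n into exactly k parts are in bijection with partitions of n − k into at most k parts (subtract 1 from each part). So p(57, exactly 8) = p(49, parts ≤ 8). Computing via the recurrence p(m, j) = p(m, j−1) + p(m−j, j) gives 27493.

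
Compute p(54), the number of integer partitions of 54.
p(54) = 386155

Compute p(n) via the recurrence p(n, m) = p(n, m−1) + p(n−m, m), where p(n, m) counts partitions of n with all parts ≤ m and p(n) = p(n, n). The base cases are p(0, m) = 1 and p(n, 0) = 0 for n > 0. Filling the table yields p(54) = 386155. (Euler's pentagonal recurrence is an alternative.)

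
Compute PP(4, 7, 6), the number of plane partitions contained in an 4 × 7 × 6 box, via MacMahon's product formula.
PP(4, 7, 6) = 12544848030

Evaluate the triple product over i = 1..4, j = 1..7, k = 1..6. The factors are (2/1) · (3/2) · (4/3) · (5/4) · (6/5) · (7/6) · (3/2) · (4/3) · … (168 factors total). The numerators and denominators telescope so the product is an integer; carrying out the multiplication exactly gives PP(4, 7, 6) = 12544848030.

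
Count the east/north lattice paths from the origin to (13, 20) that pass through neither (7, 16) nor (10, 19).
Number of paths = 461175990

Inclusion–exclusion. Total paths: C(33, 13) = 573166440. Through P₁: C(23, 7)·C(10, 6) = 51482970. Through P₂: C(29, 10)·C(4, 3) = 80120040. Since P₁ is strictly southwest of P₂, a monotone path through both must visit P₁ then P₂; paths through both = C(23, 7)·C(6, 3)·C(4, 3) = 19612560. Avoid both = 573166440 − 51482970 − 80120040 + 19612560 = 461175990.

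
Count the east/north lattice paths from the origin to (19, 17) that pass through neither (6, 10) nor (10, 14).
Number of paths = 7668563320

Inclusion–exclusion. Total paths: C(36, 19) = 8597496600. Through P₁: C(16, 6)·C(20, 13) = 620780160. Through P₂: C(24, 10)·C(12, 9) = 431476320. Since P₁ is strictly southwest of P₂, a monotone path through both must visit P₁ then P₂; paths through both = C(16, 6)·C(8, 4)·C(12, 9) = 123323200. Avoid both = 8597496600 − 620780160 − 431476320 + 123323200 = 7668563320.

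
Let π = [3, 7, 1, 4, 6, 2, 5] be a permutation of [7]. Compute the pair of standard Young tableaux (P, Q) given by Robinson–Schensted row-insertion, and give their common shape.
P = [1, 2, 5] / [3, 4, 6] / [7];  Q = [1, 2, 5] / [3, 4, 7] / [6];  common shape = (3, 3, 1)

Row-insert the values π_1, π_2, … into P one at a time, bumping the leftmost entry strictly greater than the inserted value down to the next row. The recording tableau Q records, in position (i, j), the step at which that cell was added to P.
  Insert 3 (step 1): P = [3];  Q = [1]
  Insert 7 (step 2): P = [3, 7];  Q = [1, 2]
  Insert 1 (step 3): P = [1, 7] / [3];  Q = [1, 2] / [3]
  Insert 4 (step 4): P = [1, 4] / [3, 7];  Q = [1, 2] / [3, 4]
  Insert 6 (step 5): P = [1, 4, 6] / [3, 7];  Q = [1, 2, 5] / [3, 4]
  Insert 2 (step 6): P = [1, 2, 6] / [3, 4] / [7];  Q = [1, 2, 5] / [3, 4] / [6]
  Insert 5 (step 7): P = [1, 2, 5] / [3, 4, 6] / [7];  Q = [1, 2, 5] / [3, 4, 7] / [6]
Final shape: (3, 3, 1).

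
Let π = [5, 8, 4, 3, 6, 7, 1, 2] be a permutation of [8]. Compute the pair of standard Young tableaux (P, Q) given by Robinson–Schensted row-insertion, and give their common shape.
P = [1, 2, 7] / [3, 6] / [4, 8] / [5];  Q = [1, 2, 6] / [3, 5] / [4, 8] / [7];  common shape = (3, 2, 2, 1)

Row-insert the values π_1, π_2, … into P one at a time, bumping the leftmost entry strictly greater than the inserted value down to the next row. The recording tableau Q records, in position (i, j), the step at which that cell was added to P.
  Insert 5 (step 1): P = [5];  Q = [1]
  Insert 8 (step 2): P = [5, 8];  Q = [1, 2]
  Insert 4 (step 3): P = [4, 8] / [5];  Q = [1, 2] / [3]
  Insert 3 (step 4): P = [3, 8] / [4] / [5];  Q = [1, 2] / [3] / [4]
  Insert 6 (step 5): P = [3, 6] / [4, 8] / [5];  Q = [1, 2] / [3, 5] / [4]
  Insert 7 (step 6): P = [3, 6, 7] / [4, 8] / [5];  Q = [1, 2, 6] / [3, 5] / [4]
  Insert 1 (step 7): P = [1, 6, 7] / [3, 8] / [4] / [5];  Q = [1, 2, 6] / [3, 5] / [4] / [7]
  Insert 2 (step 8): P = [1, 2, 7] / [3, 6] / [4, 8] / [5];  Q = [1, 2, 6] / [3, 5] / [4, 8] / [7]
Final shape: (3, 2, 2, 1).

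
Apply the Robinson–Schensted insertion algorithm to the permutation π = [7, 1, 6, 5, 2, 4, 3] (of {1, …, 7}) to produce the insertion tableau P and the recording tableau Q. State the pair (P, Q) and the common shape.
P = [1, 2, 3] / [4] / [5] / [6] / [7];  Q = [1, 3, 6] / [2] / [4] / [5] / [7];  common shape = (3, 1, 1, 1, 1)

Row-insert the values π_1, π_2, … into P one at a time, bumping the leftmost entry strictly greater than the inserted value down to the next row. The recording tableau Q records, in position (i, j), the step at which that cell was added to P.
  Insert 7 (step 1): P = [7];  Q = [1]
  Insert 1 (step 2): P = [1] / [7];  Q = [1] / [2]
  Insert 6 (step 3): P = [1, 6] / [7];  Q = [1, 3] / [2]
  Insert 5 (step 4): P = [1, 5] / [6] / [7];  Q = [1, 3] / [2] / [4]
  Insert 2 (step 5): P = [1, 2] / [5] / [6] / [7];  Q = [1, 3] / [2] / [4] / [5]
  Insert 4 (step 6): P = [1, 2, 4] / [5] / [6] / [7];  Q = [1, 3, 6] / [2] / [4] / [5]
  Insert 3 (step 7): P = [1, 2, 3] / [4] / [5] / [6] / [7];  Q = [1, 3, 6] / [2] / [4] / [5] / [7]
Final shape: (3, 1, 1, 1, 1).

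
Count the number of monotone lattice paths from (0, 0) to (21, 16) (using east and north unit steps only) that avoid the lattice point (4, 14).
Number of paths = 12875251410

Total paths from (0, 0) to (21, 16): C(37, 21) = 12875774670. Paths through (4, 14): (paths (0, 0) → (4, 14)) × (paths (4, 14) → (21, 16)) = C(18, 4) · C(19, 17) = 3060 · 171 = 523260. Avoidance count = 12875774670 − 523260 = 12875251410.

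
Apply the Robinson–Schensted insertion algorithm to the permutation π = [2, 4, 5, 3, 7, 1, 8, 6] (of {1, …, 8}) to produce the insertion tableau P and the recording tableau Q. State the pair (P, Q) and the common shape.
P = [1, 3, 5, 6, 8] / [2, 7] / [4];  Q = [1, 2, 3, 5, 7] / [4, 8] / [6];  common shape = (5, 2, 1)

Row-insert the values π_1, π_2, … into P one at a time, bumping the leftmost entry strictly greater than the inserted value down to the next row. The recording tableau Q records, in position (i, j), the step at which that cell was added to P.
  Insert 2 (step 1): P = [2];  Q = [1]
  Insert 4 (step 2): P = [2, 4];  Q = [1, 2]
  Insert 5 (step 3): P = [2, 4, 5];  Q = [1, 2, 3]
  Insert 3 (step 4): P = [2, 3, 5] / [4];  Q = [1, 2, 3] / [4]
  Insert 7 (step 5): P = [2, 3, 5, 7] / [4];  Q = [1, 2, 3, 5] / [4]
  Insert 1 (step 6): P = [1, 3, 5, 7] / [2] / [4];  Q = [1, 2, 3, 5] / [4] / [6]
  Insert 8 (step 7): P = [1, 3, 5, 7, 8] / [2] / [4];  Q = [1, 2, 3, 5, 7] / [4] / [6]
  Insert 6 (step 8): P = [1, 3, 5, 6, 8] / [2, 7] / [4];  Q = [1, 2, 3, 5, 7] / [4, 8] / [6]
Final shape: (5, 2, 1).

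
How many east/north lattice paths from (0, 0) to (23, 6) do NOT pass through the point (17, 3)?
Number of paths = 379260

Total paths from (0, 0) to (23, 6): C(29, 23) = 475020. Paths through (17, 3): (paths (0, 0) → (17, 3)) × (paths (17, 3) → (23, 6)) = C(20, 17) · C(9, 6) = 1140 · 84 = 95760. Avoidance count = 475020 − 95760 = 379260.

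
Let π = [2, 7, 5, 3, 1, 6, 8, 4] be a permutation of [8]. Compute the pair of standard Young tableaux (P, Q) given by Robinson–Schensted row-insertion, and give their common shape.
P = [1, 3, 4, 8] / [2, 6] / [5] / [7];  Q = [1, 2, 6, 7] / [3, 8] / [4] / [5];  common shape = (4, 2, 1, 1)

Row-insert the values π_1, π_2, … into P one at a time, bumping the leftmost entry strictly greater than the inserted value down to the next row. The recording tableau Q records, in position (i, j), the step at which that cell was added to P.
  Insert 2 (step 1): P = [2];  Q = [1]
  Insert 7 (step 2): P = [2, 7];  Q = [1, 2]
  Insert 5 (step 3): P = [2, 5] / [7];  Q = [1, 2] / [3]
  Insert 3 (step 4): P = [2, 3] / [5] / [7];  Q = [1, 2] / [3] / [4]
  Insert 1 (step 5): P = [1, 3] / [2] / [5] / [7];  Q = [1, 2] / [3] / [4] / [5]
  Insert 6 (step 6): P = [1, 3, 6] / [2] / [5] / [7];  Q = [1, 2, 6] / [3] / [4] / [5]
  Insert 8 (step 7): P = [1, 3, 6, 8] / [2] / [5] / [7];  Q = [1, 2, 6, 7] / [3] / [4] / [5]
  Insert 4 (step 8): P = [1, 3, 4, 8] / [2, 6] / [5] / [7];  Q = [1, 2, 6, 7] / [3, 8] / [4] / [5]
Final shape: (4, 2, 1, 1).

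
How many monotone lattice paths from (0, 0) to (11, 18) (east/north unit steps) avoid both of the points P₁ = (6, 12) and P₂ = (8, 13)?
Number of paths = 17744034

Inclusion–exclusion. Total paths: C(29, 11) = 34597290. Through P₁: C(18, 6)·C(11, 5) = 8576568. Through P₂: C(21, 8)·C(8, 3) = 11395440. Since P₁ is strictly southwest of P₂, a monotone path through both must visit P₁ then P₂; paths through both = C(18, 6)·C(3, 2)·C(8, 3) = 3118752. Avoid both = 34597290 − 8576568 − 11395440 + 3118752 = 17744034.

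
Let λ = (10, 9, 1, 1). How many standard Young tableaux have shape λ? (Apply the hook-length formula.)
# SYT of shape (10, 9, 1, 1) = 2441880

Hook-length formula: f^λ = n! / Π hook(c), product over all cells c of the Young diagram. For λ = (10, 9, 1, 1), n = 21 boxes. Hook lengths by row (left-to-right, top-to-bottom): [13, 10, 9, 8, 7, 6, 5, 4, 3, 1]; [11, 8, 7, 6, 5, 4, 3, 2, 1]; [2]; [1]. Product of hooks = 20922789888000. So f^λ = 21! / 20922789888000 = 51090942171709440000 / 20922789888000 = 2441880.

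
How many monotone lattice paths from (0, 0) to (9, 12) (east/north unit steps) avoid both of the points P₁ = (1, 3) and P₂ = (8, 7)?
Number of paths = 166000

Inclusion–exclusion. Total paths: C(21, 9) = 293930. Through P₁: C(4, 1)·C(17, 8) = 97240. Through P₂: C(15, 8)·C(6, 1) = 38610. Since P₁ is strictly southwest of P₂, a monotone path through both must visit P₁ then P₂; paths through both = C(4, 1)·C(11, 7)·C(6, 1) = 7920. Avoid both = 293930 − 97240 − 38610 + 7920 = 166000.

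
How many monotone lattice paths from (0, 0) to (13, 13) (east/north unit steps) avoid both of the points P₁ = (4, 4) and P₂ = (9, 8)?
Number of paths = 5045460

Inclusion–exclusion. Total paths: C(26, 13) = 10400600. Through P₁: C(8, 4)·C(18, 9) = 3403400. Through P₂: C(17, 9)·C(9, 4) = 3063060. Since P₁ is strictly southwest of P₂, a monotone path through both must visit P₁ then P₂; paths through both = C(8, 4)·C(9, 5)·C(9, 4) = 1111320. Avoid both = 10400600 − 3403400 − 3063060 + 1111320 = 5045460.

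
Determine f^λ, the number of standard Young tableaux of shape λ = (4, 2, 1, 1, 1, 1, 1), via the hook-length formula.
# SYT of shape (4, 2, 1, 1, 1, 1, 1) = 594

Hook-length formula: f^λ = n! / Π hook(c), product over all cells c of the Young diagram. For λ = (4, 2, 1, 1, 1, 1, 1), n = 11 boxes. Hook lengths by row (left-to-right, top-to-bottom): [10, 4, 2, 1]; [7, 1]; [5]; [4]; [3]; [2]; [1]. Product of hooks = 67200. So f^λ = 11! / 67200 = 39916800 / 67200 = 594.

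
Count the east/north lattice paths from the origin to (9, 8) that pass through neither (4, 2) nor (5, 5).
Number of paths = 10660

Inclusion–exclusion. Total paths: C(17, 9) = 24310. Through P₁: C(6, 4)·C(11, 5) = 6930. Through P₂: C(10, 5)·C(7, 4) = 8820. Since P₁ is strictly southwest of P₂, a monotone path through both must visit P₁ then P₂; paths through both = C(6, 4)·C(4, 1)·C(7, 4) = 2100. Avoid both = 24310 − 6930 − 8820 + 2100 = 10660.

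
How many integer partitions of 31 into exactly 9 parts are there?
p(31, 9 parts) = 732

Partitions of n into exactly k parts are in bijection with partitions of n − k into at most k parts (subtract 1 from each part). So p(31, exactly 9) = p(22, parts ≤ 9). Computing via the recurrence p(m, j) = p(m, j−1) + p(m−j, j) gives 732.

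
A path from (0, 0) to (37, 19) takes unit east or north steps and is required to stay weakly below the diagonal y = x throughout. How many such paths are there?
Number of paths = 212327989773900

By the reflection principle (André's argument), the number of monotone paths to (37, 19) with n ≤ m that never go above y = x is C(56, 37) − C(56, 38) = 424655979547800 − 212327989773900 = 212327989773900.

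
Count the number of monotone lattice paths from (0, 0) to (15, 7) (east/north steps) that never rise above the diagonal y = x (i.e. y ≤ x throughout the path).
Number of paths = 95931

By the reflection principle (André's argument), the number of monotone paths to (15, 7) with n ≤ m that never go above y = x is C(22, 15) − C(22, 16) = 170544 − 74613 = 95931.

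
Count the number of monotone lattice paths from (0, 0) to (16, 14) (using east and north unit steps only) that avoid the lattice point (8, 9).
Number of paths = 114135705

Total paths from (0, 0) to (16, 14): C(30, 16) = 145422675. Paths through (8, 9): (paths (0, 0) → (8, 9)) × (paths (8, 9) → (16, 14)) = C(17, 8) · C(13, 8) = 24310 · 1287 = 31286970. Avoidance count = 145422675 − 31286970 = 114135705.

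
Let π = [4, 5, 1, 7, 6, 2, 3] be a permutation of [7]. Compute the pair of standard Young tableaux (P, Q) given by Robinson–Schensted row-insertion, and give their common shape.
P = [1, 2, 3] / [4, 5, 6] / [7];  Q = [1, 2, 4] / [3, 5, 7] / [6];  common shape = (3, 3, 1)

Row-insert the values π_1, π_2, … into P one at a time, bumping the leftmost entry strictly greater than the inserted value down to the next row. The recording tableau Q records, in position (i, j), the step at which that cell was added to P.
  Insert 4 (step 1): P = [4];  Q = [1]
  Insert 5 (step 2): P = [4, 5];  Q = [1, 2]
  Insert 1 (step 3): P = [1, 5] / [4];  Q = [1, 2] / [3]
  Insert 7 (step 4): P = [1, 5, 7] / [4];  Q = [1, 2, 4] / [3]
  Insert 6 (step 5): P = [1, 5, 6] / [4, 7];  Q = [1, 2, 4] / [3, 5]
  Insert 2 (step 6): P = [1, 2, 6] / [4, 5] / [7];  Q = [1, 2, 4] / [3, 5] / [6]
  Insert 3 (step 7): P = [1, 2, 3] / [4, 5, 6] / [7];  Q = [1, 2, 4] / [3, 5, 7] / [6]
Final shape: (3, 3, 1).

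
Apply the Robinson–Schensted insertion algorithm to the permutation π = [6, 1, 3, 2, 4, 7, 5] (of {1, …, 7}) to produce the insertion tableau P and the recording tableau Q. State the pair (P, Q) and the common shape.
P = [1, 2, 4, 5] / [3, 7] / [6];  Q = [1, 3, 5, 6] / [2, 7] / [4];  common shape = (4, 2, 1)

Row-insert the values π_1, π_2, … into P one at a time, bumping the leftmost entry strictly greater than the inserted value down to the next row. The recording tableau Q records, in position (i, j), the step at which that cell was added to P.
  Insert 6 (step 1): P = [6];  Q = [1]
  Insert 1 (step 2): P = [1] / [6];  Q = [1] / [2]
  Insert 3 (step 3): P = [1, 3] / [6];  Q = [1, 3] / [2]
  Insert 2 (step 4): P = [1, 2] / [3] / [6];  Q = [1, 3] / [2] / [4]
  Insert 4 (step 5): P = [1, 2, 4] / [3] / [6];  Q = [1, 3, 5] / [2] / [4]
  Insert 7 (step 6): P = [1, 2, 4, 7] / [3] / [6];  Q = [1, 3, 5, 6] / [2] / [4]
  Insert 5 (step 7): P = [1, 2, 4, 5] / [3, 7] / [6];  Q = [1, 3, 5, 6] / [2, 7] / [4]
Final shape: (4, 2, 1).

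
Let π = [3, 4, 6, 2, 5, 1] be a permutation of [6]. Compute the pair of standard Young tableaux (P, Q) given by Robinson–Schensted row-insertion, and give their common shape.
P = [1, 4, 5] / [2, 6] / [3];  Q = [1, 2, 3] / [4, 5] / [6];  common shape = (3, 2, 1)

Row-insert the values π_1, π_2, … into P one at a time, bumping the leftmost entry strictly greater than the inserted value down to the next row. The recording tableau Q records, in position (i, j), the step at which that cell was added to P.
  Insert 3 (step 1): P = [3];  Q = [1]
  Insert 4 (step 2): P = [3, 4];  Q = [1, 2]
  Insert 6 (step 3): P = [3, 4, 6];  Q = [1, 2, 3]
  Insert 2 (step 4): P = [2, 4, 6] / [3];  Q = [1, 2, 3] / [4]
  Insert 5 (step 5): P = [2, 4, 5] / [3, 6];  Q = [1, 2, 3] / [4, 5]
  Insert 1 (step 6): P = [1, 4, 5] / [2, 6] / [3];  Q = [1, 2, 3] / [4, 5] / [6]
Final shape: (3, 2, 1).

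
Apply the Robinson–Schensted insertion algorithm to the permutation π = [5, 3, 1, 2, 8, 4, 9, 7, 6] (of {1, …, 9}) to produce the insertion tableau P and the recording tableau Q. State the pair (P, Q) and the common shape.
P = [1, 2, 4, 6] / [3, 7, 9] / [5, 8];  Q = [1, 4, 5, 7] / [2, 6, 8] / [3, 9];  common shape = (4, 3, 2)

Row-insert the values π_1, π_2, … into P one at a time, bumping the leftmost entry strictly greater than the inserted value down to the next row. The recording tableau Q records, in position (i, j), the step at which that cell was added to P.
  Insert 5 (step 1): P = [5];  Q = [1]
  Insert 3 (step 2): P = [3] / [5];  Q = [1] / [2]
  Insert 1 (step 3): P = [1] / [3] / [5];  Q = [1] / [2] / [3]
  Insert 2 (step 4): P = [1, 2] / [3] / [5];  Q = [1, 4] / [2] / [3]
  Insert 8 (step 5): P = [1, 2, 8] / [3] / [5];  Q = [1, 4, 5] / [2] / [3]
  Insert 4 (step 6): P = [1, 2, 4] / [3, 8] / [5];  Q = [1, 4, 5] / [2, 6] / [3]
  Insert 9 (step 7): P = [1, 2, 4, 9] / [3, 8] / [5];  Q = [1, 4, 5, 7] / [2, 6] / [3]
  Insert 7 (step 8): P = [1, 2, 4, 7] / [3, 8, 9] / [5];  Q = [1, 4, 5, 7] / [2, 6, 8] / [3]
  Insert 6 (step 9): P = [1, 2, 4, 6] / [3, 7, 9] / [5, 8];  Q = [1, 4, 5, 7] / [2, 6, 8] / [3, 9]
Final shape: (4, 3, 2).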